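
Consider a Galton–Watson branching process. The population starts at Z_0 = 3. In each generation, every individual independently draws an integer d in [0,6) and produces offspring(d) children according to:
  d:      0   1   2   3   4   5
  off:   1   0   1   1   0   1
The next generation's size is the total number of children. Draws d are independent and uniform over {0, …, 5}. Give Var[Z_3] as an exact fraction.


152/243

Outcome values over d=0..5: [1, 0, 1, 1, 0, 1]
Σy = 4, Σy² = 4, M = 6
μ = 4/6 = 2/3,  σ² = 4/6 − (2/3)² = 2/9
V_0 = 0, E_0 = 3
V_1 = 2/9·E_0 + (2/3)²·V_0 = 2/3;  E_1 = 2
V_2 = 2/9·E_1 + (2/3)²·V_1 = 20/27;  E_2 = 4/3
V_3 = 2/9·E_2 + (2/3)²·V_2 = 152/243;  E_3 = 8/9


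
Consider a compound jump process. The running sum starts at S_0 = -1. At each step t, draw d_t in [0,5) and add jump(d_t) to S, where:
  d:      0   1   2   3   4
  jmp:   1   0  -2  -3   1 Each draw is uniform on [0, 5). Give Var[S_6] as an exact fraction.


396/25

Outcome values over d=0..4: [1, 0, -2, -3, 1]
Σy = -3, Σy² = 15, M = 5
μ = -3/5 = -3/5,  σ² = 15/5 − (-3/5)² = 66/25
Independent increments: Var[S_6] = 6·σ² = 6·(66/25) = 396/25


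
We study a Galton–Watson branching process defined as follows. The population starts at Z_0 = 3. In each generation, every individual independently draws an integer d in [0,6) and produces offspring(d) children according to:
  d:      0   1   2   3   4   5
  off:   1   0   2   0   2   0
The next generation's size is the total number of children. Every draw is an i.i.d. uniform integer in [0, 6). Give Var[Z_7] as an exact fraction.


91445609375/26121388032

Outcome values over d=0..5: [1, 0, 2, 0, 2, 0]
Σy = 5, Σy² = 9, M = 6
μ = 5/6 = 5/6,  σ² = 9/6 − (5/6)² = 29/36
V_0 = 0, E_0 = 3
V_1 = 29/36·E_0 + (5/6)²·V_0 = 29/12;  E_1 = 5/2
V_2 = 29/36·E_1 + (5/6)²·V_1 = 1595/432;  E_2 = 25/12
V_3 = 29/36·E_2 + (5/6)²·V_2 = 65975/15552;  E_3 = 125/72
V_4 = 29/36·E_3 + (5/6)²·V_3 = 2432375/559872;  E_4 = 625/432
V_5 = 29/36·E_4 + (5/6)²·V_4 = 84299375/20155392;  E_5 = 3125/2592
V_6 = 29/36·E_5 + (5/6)²·V_5 = 2812184375/725594112;  E_6 = 15625/15552
V_7 = 29/36·E_6 + (5/6)²·V_6 = 91445609375/26121388032;  E_7 = 78125/93312


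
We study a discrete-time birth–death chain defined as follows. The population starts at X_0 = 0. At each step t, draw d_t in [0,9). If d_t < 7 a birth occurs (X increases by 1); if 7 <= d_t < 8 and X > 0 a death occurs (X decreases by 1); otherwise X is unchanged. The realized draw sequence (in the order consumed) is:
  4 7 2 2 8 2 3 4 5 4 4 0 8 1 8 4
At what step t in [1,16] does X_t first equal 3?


t=0: X=0, d=4 → birth, X_1=1
t=1: X=1, d=7 → death, X_2=0
t=2: X=0, d=2 → birth, X_3=1
t=3: X=1, d=2 → birth, X_4=2
t=4: X=2, d=8 → hold, X_5=2
t=5: X=2, d=2 → birth, X_6=3
t=6: X=3, d=3 → birth, X_7=4
t=7: X=4, d=4 → birth, X_8=5
t=8: X=5, d=5 → birth, X_9=6
t=9: X=6, d=4 → birth, X_10=7
t=10: X=7, d=4 → birth, X_11=8
t=11: X=8, d=0 → birth, X_12=9
t=12: X=9, d=8 → hold, X_13=9
t=13: X=9, d=1 → birth, X_14=10
t=14: X=10, d=8 → hold, X_15=10
t=15: X=10, d=4 → birth, X_16=11

6


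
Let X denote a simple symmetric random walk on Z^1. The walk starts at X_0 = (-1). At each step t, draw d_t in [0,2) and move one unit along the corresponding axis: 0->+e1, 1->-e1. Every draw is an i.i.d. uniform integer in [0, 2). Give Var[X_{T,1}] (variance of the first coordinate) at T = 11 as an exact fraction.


Outcome values over d=0..1: [1, -1]
Σy = 0, Σy² = 2, M = 2
μ = 0/2 = 0,  σ² = 2/2 − (0)² = 1
Independent increments: Var[X_11] = 11·σ² = 11·(1) = 11

11


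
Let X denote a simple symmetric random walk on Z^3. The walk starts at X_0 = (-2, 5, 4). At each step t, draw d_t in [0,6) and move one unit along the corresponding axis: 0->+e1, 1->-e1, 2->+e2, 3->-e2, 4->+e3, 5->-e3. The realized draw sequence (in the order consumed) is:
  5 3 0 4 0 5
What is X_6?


t=0: X=(-2, 5, 4), d=5 → -e3, X_1=(-2, 5, 3)
t=1: X=(-2, 5, 3), d=3 → -e2, X_2=(-2, 4, 3)
t=2: X=(-2, 4, 3), d=0 → +e1, X_3=(-1, 4, 3)
t=3: X=(-1, 4, 3), d=4 → +e3, X_4=(-1, 4, 4)
t=4: X=(-1, 4, 4), d=0 → +e1, X_5=(0, 4, 4)
t=5: X=(0, 4, 4), d=5 → -e3, X_6=(0, 4, 3)

(0, 4, 3)


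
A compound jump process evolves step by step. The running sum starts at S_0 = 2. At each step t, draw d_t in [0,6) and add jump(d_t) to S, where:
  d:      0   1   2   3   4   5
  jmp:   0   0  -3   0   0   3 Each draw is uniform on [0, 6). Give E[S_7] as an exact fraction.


2

Outcome values over d=0..5: [0, 0, -3, 0, 0, 3]
Σy = 0, Σy² = 18, M = 6
μ = 0/6 = 0,  σ² = 18/6 − (0)² = 3
E[S_7] = 2 + 7·(0) = 2


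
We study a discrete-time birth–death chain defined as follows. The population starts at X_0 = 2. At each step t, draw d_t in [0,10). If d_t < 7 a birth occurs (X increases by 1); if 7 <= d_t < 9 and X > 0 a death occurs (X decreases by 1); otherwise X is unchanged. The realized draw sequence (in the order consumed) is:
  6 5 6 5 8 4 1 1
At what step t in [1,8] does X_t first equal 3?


1

t=0: X=2, d=6 → birth, X_1=3
t=1: X=3, d=5 → birth, X_2=4
t=2: X=4, d=6 → birth, X_3=5
t=3: X=5, d=5 → birth, X_4=6
t=4: X=6, d=8 → death, X_5=5
t=5: X=5, d=4 → birth, X_6=6
t=6: X=6, d=1 → birth, X_7=7
t=7: X=7, d=1 → birth, X_8=8


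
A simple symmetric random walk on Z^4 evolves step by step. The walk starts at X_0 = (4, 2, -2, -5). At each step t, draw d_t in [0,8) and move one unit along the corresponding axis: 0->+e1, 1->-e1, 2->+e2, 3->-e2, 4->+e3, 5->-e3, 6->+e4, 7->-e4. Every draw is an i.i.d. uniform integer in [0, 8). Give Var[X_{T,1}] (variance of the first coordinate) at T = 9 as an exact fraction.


Outcome values over d=0..7: [1, -1, 0, 0, 0, 0, 0, 0]
Σy = 0, Σy² = 2, M = 8
μ = 0/8 = 0,  σ² = 2/8 − (0)² = 1/4
Independent increments: Var[X_9] = 9·σ² = 9·(1/4) = 9/4

9/4


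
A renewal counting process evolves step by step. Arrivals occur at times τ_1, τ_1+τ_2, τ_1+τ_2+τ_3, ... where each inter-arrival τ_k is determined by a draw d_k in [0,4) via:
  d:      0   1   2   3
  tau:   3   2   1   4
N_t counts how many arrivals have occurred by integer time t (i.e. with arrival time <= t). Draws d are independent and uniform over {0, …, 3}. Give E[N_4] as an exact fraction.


Inter-arrival values over d=0..3: [3, 2, 1, 4]
Each d has probability 1/4, so the pmf of τ is: f(1) = 1/4, f(2) = 1/4, f(3) = 1/4, f(4) = 1/4
Renewal equation for m(n) = E[N_n]: condition on τ_1 = k (if k <= n, one arrival plus a fresh copy on the remaining n−k steps): m(n) = F(n) + Σ_{k<=n} f(k)·m(n−k), where F(n) = P(τ <= n) and m(0) = 0
m(1) = F(1) = 1/4
m(2) = F(2) + f(1)·m(1) = 1/2 + 1/4·1/4 = 9/16
m(3) = F(3) + f(1)·m(2) + f(2)·m(1) = 3/4 + 1/4·9/16 + 1/4·1/4 = 61/64
m(4) = F(4) + f(1)·m(3) + f(2)·m(2) + f(3)·m(1) = 1 + 1/4·61/64 + 1/4·9/16 + 1/4·1/4 = 369/256
E[N_4] = m(4) = 369/256

369/256


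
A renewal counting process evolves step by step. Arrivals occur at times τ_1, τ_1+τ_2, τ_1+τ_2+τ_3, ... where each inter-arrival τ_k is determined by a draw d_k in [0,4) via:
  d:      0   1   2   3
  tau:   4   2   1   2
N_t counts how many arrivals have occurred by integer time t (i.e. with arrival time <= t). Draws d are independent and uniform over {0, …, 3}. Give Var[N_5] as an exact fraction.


754247/1048576

Inter-arrival values over d=0..3: [4, 2, 1, 2]
Each d has probability 1/4, so the pmf of τ is: f(1) = 1/4, f(2) = 1/2, f(4) = 1/4
Let p_n(j) = P(N_n = j), with p_0 = [1]. Condition on τ_1: p_n(0) = P(τ > n), and for j >= 1, p_n(j) = Σ_{k<=n} f(k)·p_{n−k}(j−1)
p_1 = [3/4, 1/4]  (j = 0..1)
p_2 = [1/4, 11/16, 1/16]  (j = 0..2)
p_3 = [1/4, 7/16, 19/64, 1/64]  (j = 0..3)
p_4 = [0, 7/16, 29/64, 27/256, 1/256]  (j = 0..4)
p_5 = [0, 5/16, 25/64, 67/256, 35/1024, 1/1024]  (j = 0..5)
E[N_5] = Σ j·p_5(j) = 2069/1024;  E[N_5²] = Σ j²·p_5(j) = 4917/1024
Var[N_5] = 4917/1024 − (2069/1024)² = 754247/1048576


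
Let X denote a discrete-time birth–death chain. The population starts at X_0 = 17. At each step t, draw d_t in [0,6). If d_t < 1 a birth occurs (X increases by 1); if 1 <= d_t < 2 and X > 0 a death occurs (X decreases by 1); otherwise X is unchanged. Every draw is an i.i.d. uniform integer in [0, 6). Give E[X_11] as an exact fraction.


17

X can drop by at most 1 per step and X_0 = 17 > T = 11, so X_t >= 17 − t >= 6 > 0 for every t <= 11: the floor at 0 (the 'and X > 0' condition) never binds. Hence X_11 = X_0 + Σ_{t<11} Y_t with i.i.d. increments Y_t = y(d_t) ∈ {+1, −1, 0}.
Outcome values over d=0..5: [1, -1, 0, 0, 0, 0]
Σy = 0, Σy² = 2, M = 6
μ = 0/6 = 0,  σ² = 2/6 − (0)² = 1/3
E[X_11] = 17 + 11·(0) = 17


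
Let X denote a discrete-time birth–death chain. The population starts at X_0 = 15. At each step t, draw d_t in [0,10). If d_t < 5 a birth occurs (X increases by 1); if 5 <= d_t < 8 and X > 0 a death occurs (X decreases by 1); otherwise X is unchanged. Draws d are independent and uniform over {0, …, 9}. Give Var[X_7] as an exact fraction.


133/25

X can drop by at most 1 per step and X_0 = 15 > T = 7, so X_t >= 15 − t >= 8 > 0 for every t <= 7: the floor at 0 (the 'and X > 0' condition) never binds. Hence X_7 = X_0 + Σ_{t<7} Y_t with i.i.d. increments Y_t = y(d_t) ∈ {+1, −1, 0}.
Outcome values over d=0..9: [1, 1, 1, 1, 1, -1, -1, -1, 0, 0]
Σy = 2, Σy² = 8, M = 10
μ = 2/10 = 1/5,  σ² = 8/10 − (1/5)² = 19/25
Independent increments: Var[X_7] = 7·σ² = 7·(19/25) = 133/25


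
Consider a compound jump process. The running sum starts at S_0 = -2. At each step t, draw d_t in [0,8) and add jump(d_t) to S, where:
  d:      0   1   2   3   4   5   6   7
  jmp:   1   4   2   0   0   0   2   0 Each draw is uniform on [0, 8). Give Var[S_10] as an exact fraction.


595/32

Outcome values over d=0..7: [1, 4, 2, 0, 0, 0, 2, 0]
Σy = 9, Σy² = 25, M = 8
μ = 9/8 = 9/8,  σ² = 25/8 − (9/8)² = 119/64
Independent increments: Var[S_10] = 10·σ² = 10·(119/64) = 595/32


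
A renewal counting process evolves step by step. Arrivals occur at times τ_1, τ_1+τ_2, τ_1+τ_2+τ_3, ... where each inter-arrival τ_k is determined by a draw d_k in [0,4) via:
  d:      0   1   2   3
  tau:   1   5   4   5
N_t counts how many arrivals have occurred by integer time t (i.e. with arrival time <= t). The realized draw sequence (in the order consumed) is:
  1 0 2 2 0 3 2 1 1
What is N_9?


2

draw d_1=1: τ_1=5, arrival time A_1=5
draw d_2=0: τ_2=1, arrival time A_2=6
draw d_3=2: τ_3=4, arrival time A_3=10
draw d_4=2: τ_4=4, arrival time A_4=14
draw d_5=0: τ_5=1, arrival time A_5=15
draw d_6=3: τ_6=5, arrival time A_6=20
draw d_7=2: τ_7=4, arrival time A_7=24
draw d_8=1: τ_8=5, arrival time A_8=29
draw d_9=1: τ_9=5, arrival time A_9=34
N_t over t=0..9: 0:0 1:0 2:0 3:0 4:0 5:1 6:2 7:2 8:2 9:2


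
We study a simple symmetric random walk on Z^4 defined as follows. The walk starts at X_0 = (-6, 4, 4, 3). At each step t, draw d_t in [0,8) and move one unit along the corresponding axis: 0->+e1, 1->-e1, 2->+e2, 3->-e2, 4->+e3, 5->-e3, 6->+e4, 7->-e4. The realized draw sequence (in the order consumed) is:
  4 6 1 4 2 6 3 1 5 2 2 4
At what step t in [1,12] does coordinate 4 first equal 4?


t=0: X=(-6, 4, 4, 3), d=4 → +e3, X_1=(-6, 4, 5, 3)
t=1: X=(-6, 4, 5, 3), d=6 → +e4, X_2=(-6, 4, 5, 4)
t=2: X=(-6, 4, 5, 4), d=1 → -e1, X_3=(-7, 4, 5, 4)
t=3: X=(-7, 4, 5, 4), d=4 → +e3, X_4=(-7, 4, 6, 4)
t=4: X=(-7, 4, 6, 4), d=2 → +e2, X_5=(-7, 5, 6, 4)
t=5: X=(-7, 5, 6, 4), d=6 → +e4, X_6=(-7, 5, 6, 5)
t=6: X=(-7, 5, 6, 5), d=3 → -e2, X_7=(-7, 4, 6, 5)
t=7: X=(-7, 4, 6, 5), d=1 → -e1, X_8=(-8, 4, 6, 5)
t=8: X=(-8, 4, 6, 5), d=5 → -e3, X_9=(-8, 4, 5, 5)
t=9: X=(-8, 4, 5, 5), d=2 → +e2, X_10=(-8, 5, 5, 5)
t=10: X=(-8, 5, 5, 5), d=2 → +e2, X_11=(-8, 6, 5, 5)
t=11: X=(-8, 6, 5, 5), d=4 → +e3, X_12=(-8, 6, 6, 5)

2


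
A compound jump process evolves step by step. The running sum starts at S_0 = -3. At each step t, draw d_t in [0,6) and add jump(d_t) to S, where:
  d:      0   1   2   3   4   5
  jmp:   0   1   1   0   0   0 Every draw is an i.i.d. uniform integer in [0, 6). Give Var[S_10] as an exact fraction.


Outcome values over d=0..5: [0, 1, 1, 0, 0, 0]
Σy = 2, Σy² = 2, M = 6
μ = 2/6 = 1/3,  σ² = 2/6 − (1/3)² = 2/9
Independent increments: Var[S_10] = 10·σ² = 10·(2/9) = 20/9

20/9


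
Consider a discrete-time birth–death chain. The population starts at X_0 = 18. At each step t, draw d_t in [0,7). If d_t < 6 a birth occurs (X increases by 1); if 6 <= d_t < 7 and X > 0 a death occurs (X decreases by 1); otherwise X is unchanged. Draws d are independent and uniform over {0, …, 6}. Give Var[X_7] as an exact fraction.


X can drop by at most 1 per step and X_0 = 18 > T = 7, so X_t >= 18 − t >= 11 > 0 for every t <= 7: the floor at 0 (the 'and X > 0' condition) never binds. Hence X_7 = X_0 + Σ_{t<7} Y_t with i.i.d. increments Y_t = y(d_t) ∈ {+1, −1, 0}.
Outcome values over d=0..6: [1, 1, 1, 1, 1, 1, -1]
Σy = 5, Σy² = 7, M = 7
μ = 5/7 = 5/7,  σ² = 7/7 − (5/7)² = 24/49
Independent increments: Var[X_7] = 7·σ² = 7·(24/49) = 24/7

24/7


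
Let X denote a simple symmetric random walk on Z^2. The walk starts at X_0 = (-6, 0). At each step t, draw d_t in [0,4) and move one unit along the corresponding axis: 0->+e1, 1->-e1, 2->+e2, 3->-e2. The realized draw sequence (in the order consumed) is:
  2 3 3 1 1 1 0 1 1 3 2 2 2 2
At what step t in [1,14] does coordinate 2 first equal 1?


t=0: X=(-6, 0), d=2 → +e2, X_1=(-6, 1)
t=1: X=(-6, 1), d=3 → -e2, X_2=(-6, 0)
t=2: X=(-6, 0), d=3 → -e2, X_3=(-6, -1)
t=3: X=(-6, -1), d=1 → -e1, X_4=(-7, -1)
t=4: X=(-7, -1), d=1 → -e1, X_5=(-8, -1)
t=5: X=(-8, -1), d=1 → -e1, X_6=(-9, -1)
t=6: X=(-9, -1), d=0 → +e1, X_7=(-8, -1)
t=7: X=(-8, -1), d=1 → -e1, X_8=(-9, -1)
t=8: X=(-9, -1), d=1 → -e1, X_9=(-10, -1)
t=9: X=(-10, -1), d=3 → -e2, X_10=(-10, -2)
t=10: X=(-10, -2), d=2 → +e2, X_11=(-10, -1)
t=11: X=(-10, -1), d=2 → +e2, X_12=(-10, 0)
t=12: X=(-10, 0), d=2 → +e2, X_13=(-10, 1)
t=13: X=(-10, 1), d=2 → +e2, X_14=(-10, 2)

1


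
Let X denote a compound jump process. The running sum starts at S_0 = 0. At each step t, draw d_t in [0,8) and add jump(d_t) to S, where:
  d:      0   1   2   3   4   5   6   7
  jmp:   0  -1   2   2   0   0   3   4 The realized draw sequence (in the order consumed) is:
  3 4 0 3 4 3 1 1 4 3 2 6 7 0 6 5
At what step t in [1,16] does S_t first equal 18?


15

t=0: S=0, d=3, jump=2, S_1=2
t=1: S=2, d=4, jump=0, S_2=2
t=2: S=2, d=0, jump=0, S_3=2
t=3: S=2, d=3, jump=2, S_4=4
t=4: S=4, d=4, jump=0, S_5=4
t=5: S=4, d=3, jump=2, S_6=6
t=6: S=6, d=1, jump=-1, S_7=5
t=7: S=5, d=1, jump=-1, S_8=4
t=8: S=4, d=4, jump=0, S_9=4
t=9: S=4, d=3, jump=2, S_10=6
t=10: S=6, d=2, jump=2, S_11=8
t=11: S=8, d=6, jump=3, S_12=11
t=12: S=11, d=7, jump=4, S_13=15
t=13: S=15, d=0, jump=0, S_14=15
t=14: S=15, d=6, jump=3, S_15=18
t=15: S=18, d=5, jump=0, S_16=18


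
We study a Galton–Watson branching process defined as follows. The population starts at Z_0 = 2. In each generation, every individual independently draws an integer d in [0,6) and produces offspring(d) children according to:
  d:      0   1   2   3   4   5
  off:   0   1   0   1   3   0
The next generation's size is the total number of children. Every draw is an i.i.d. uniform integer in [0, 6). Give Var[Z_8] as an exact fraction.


Outcome values over d=0..5: [0, 1, 0, 1, 3, 0]
Σy = 5, Σy² = 11, M = 6
μ = 5/6 = 5/6,  σ² = 11/6 − (5/6)² = 41/36
V_0 = 0, E_0 = 2
V_1 = 41/36·E_0 + (5/6)²·V_0 = 41/18;  E_1 = 5/3
V_2 = 41/36·E_1 + (5/6)²·V_1 = 2255/648;  E_2 = 25/18
V_3 = 41/36·E_2 + (5/6)²·V_2 = 93275/23328;  E_3 = 125/108
V_4 = 41/36·E_3 + (5/6)²·V_3 = 3438875/839808;  E_4 = 625/648
V_5 = 41/36·E_4 + (5/6)²·V_4 = 119181875/30233088;  E_5 = 3125/3888
V_6 = 41/36·E_5 + (5/6)²·V_5 = 3975846875/1088391168;  E_6 = 15625/23328
V_7 = 41/36·E_6 + (5/6)²·V_6 = 129285171875/39182082048;  E_7 = 78125/139968
V_8 = 41/36·E_7 + (5/6)²·V_7 = 4128799296875/1410554953728;  E_8 = 390625/839808

4128799296875/1410554953728


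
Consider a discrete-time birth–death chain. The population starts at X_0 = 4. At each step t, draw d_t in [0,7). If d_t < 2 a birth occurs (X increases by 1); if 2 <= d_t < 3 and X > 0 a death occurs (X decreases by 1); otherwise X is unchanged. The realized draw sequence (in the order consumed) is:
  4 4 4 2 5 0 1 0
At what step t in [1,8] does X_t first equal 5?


7

t=0: X=4, d=4 → hold, X_1=4
t=1: X=4, d=4 → hold, X_2=4
t=2: X=4, d=4 → hold, X_3=4
t=3: X=4, d=2 → death, X_4=3
t=4: X=3, d=5 → hold, X_5=3
t=5: X=3, d=0 → birth, X_6=4
t=6: X=4, d=1 → birth, X_7=5
t=7: X=5, d=0 → birth, X_8=6


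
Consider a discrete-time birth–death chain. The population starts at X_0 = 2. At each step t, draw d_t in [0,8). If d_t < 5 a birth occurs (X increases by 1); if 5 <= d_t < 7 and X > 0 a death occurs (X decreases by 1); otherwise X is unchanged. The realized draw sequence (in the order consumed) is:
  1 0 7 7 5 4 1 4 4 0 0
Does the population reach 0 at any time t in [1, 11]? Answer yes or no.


t=0: X=2, d=1 → birth, X_1=3
t=1: X=3, d=0 → birth, X_2=4
t=2: X=4, d=7 → hold, X_3=4
t=3: X=4, d=7 → hold, X_4=4
t=4: X=4, d=5 → death, X_5=3
t=5: X=3, d=4 → birth, X_6=4
t=6: X=4, d=1 → birth, X_7=5
t=7: X=5, d=4 → birth, X_8=6
t=8: X=6, d=4 → birth, X_9=7
t=9: X=7, d=0 → birth, X_10=8
t=10: X=8, d=0 → birth, X_11=9

no


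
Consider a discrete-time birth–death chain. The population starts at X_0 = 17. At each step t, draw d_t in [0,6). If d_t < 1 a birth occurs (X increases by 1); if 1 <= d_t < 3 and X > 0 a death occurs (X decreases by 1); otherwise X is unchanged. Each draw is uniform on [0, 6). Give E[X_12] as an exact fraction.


X can drop by at most 1 per step and X_0 = 17 > T = 12, so X_t >= 17 − t >= 5 > 0 for every t <= 12: the floor at 0 (the 'and X > 0' condition) never binds. Hence X_12 = X_0 + Σ_{t<12} Y_t with i.i.d. increments Y_t = y(d_t) ∈ {+1, −1, 0}.
Outcome values over d=0..5: [1, -1, -1, 0, 0, 0]
Σy = -1, Σy² = 3, M = 6
μ = -1/6 = -1/6,  σ² = 3/6 − (-1/6)² = 17/36
E[X_12] = 17 + 12·(-1/6) = 15

15


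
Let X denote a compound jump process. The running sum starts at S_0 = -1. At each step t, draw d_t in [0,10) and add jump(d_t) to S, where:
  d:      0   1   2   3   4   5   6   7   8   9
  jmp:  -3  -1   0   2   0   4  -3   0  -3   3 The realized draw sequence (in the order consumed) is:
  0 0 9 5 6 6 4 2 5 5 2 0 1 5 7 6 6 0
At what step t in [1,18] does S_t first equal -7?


t=0: S=-1, d=0, jump=-3, S_1=-4
t=1: S=-4, d=0, jump=-3, S_2=-7
t=2: S=-7, d=9, jump=3, S_3=-4
t=3: S=-4, d=5, jump=4, S_4=0
t=4: S=0, d=6, jump=-3, S_5=-3
t=5: S=-3, d=6, jump=-3, S_6=-6
t=6: S=-6, d=4, jump=0, S_7=-6
t=7: S=-6, d=2, jump=0, S_8=-6
t=8: S=-6, d=5, jump=4, S_9=-2
t=9: S=-2, d=5, jump=4, S_10=2
t=10: S=2, d=2, jump=0, S_11=2
t=11: S=2, d=0, jump=-3, S_12=-1
t=12: S=-1, d=1, jump=-1, S_13=-2
t=13: S=-2, d=5, jump=4, S_14=2
t=14: S=2, d=7, jump=0, S_15=2
t=15: S=2, d=6, jump=-3, S_16=-1
t=16: S=-1, d=6, jump=-3, S_17=-4
t=17: S=-4, d=0, jump=-3, S_18=-7

2


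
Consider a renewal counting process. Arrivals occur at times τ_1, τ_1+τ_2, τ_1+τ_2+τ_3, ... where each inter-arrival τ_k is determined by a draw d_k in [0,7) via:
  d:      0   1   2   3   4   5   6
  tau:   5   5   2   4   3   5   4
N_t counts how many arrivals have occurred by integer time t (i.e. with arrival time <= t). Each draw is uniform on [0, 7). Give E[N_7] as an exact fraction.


473/343

Inter-arrival values over d=0..6: [5, 5, 2, 4, 3, 5, 4]
Each d has probability 1/7, so the pmf of τ is: f(2) = 1/7, f(3) = 1/7, f(4) = 2/7, f(5) = 3/7
Renewal equation for m(n) = E[N_n]: condition on τ_1 = k (if k <= n, one arrival plus a fresh copy on the remaining n−k steps): m(n) = F(n) + Σ_{k<=n} f(k)·m(n−k), where F(n) = P(τ <= n) and m(0) = 0
m(1) = F(1) = 0
m(2) = F(2) = 1/7
m(3) = F(3) = 2/7
m(4) = F(4) + f(2)·m(2) = 4/7 + 1/7·1/7 = 29/49
m(5) = F(5) + f(2)·m(3) + f(3)·m(2) = 1 + 1/7·2/7 + 1/7·1/7 = 52/49
m(6) = F(6) + f(2)·m(4) + f(3)·m(3) + f(4)·m(2) = 1 + 1/7·29/49 + 1/7·2/7 + 2/7·1/7 = 400/343
m(7) = F(7) + f(2)·m(5) + f(3)·m(4) + f(4)·m(3) + f(5)·m(2) = 1 + 1/7·52/49 + 1/7·29/49 + 2/7·2/7 + 3/7·1/7 = 473/343
E[N_7] = m(7) = 473/343


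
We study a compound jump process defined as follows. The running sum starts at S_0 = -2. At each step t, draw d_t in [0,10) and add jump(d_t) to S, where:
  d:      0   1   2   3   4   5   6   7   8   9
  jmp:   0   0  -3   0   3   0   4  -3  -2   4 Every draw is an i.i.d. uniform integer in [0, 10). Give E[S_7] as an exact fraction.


1/10

Outcome values over d=0..9: [0, 0, -3, 0, 3, 0, 4, -3, -2, 4]
Σy = 3, Σy² = 63, M = 10
μ = 3/10 = 3/10,  σ² = 63/10 − (3/10)² = 621/100
E[S_7] = -2 + 7·(3/10) = 1/10


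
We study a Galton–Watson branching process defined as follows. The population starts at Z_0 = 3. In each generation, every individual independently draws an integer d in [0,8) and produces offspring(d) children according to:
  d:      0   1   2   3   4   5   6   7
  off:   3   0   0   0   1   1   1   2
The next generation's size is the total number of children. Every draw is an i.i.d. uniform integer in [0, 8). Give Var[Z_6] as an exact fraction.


Outcome values over d=0..7: [3, 0, 0, 0, 1, 1, 1, 2]
Σy = 8, Σy² = 16, M = 8
μ = 8/8 = 1,  σ² = 16/8 − (1)² = 1
V_0 = 0, E_0 = 3
V_1 = 1·E_0 + (1)²·V_0 = 3;  E_1 = 3
V_2 = 1·E_1 + (1)²·V_1 = 6;  E_2 = 3
V_3 = 1·E_2 + (1)²·V_2 = 9;  E_3 = 3
V_4 = 1·E_3 + (1)²·V_3 = 12;  E_4 = 3
V_5 = 1·E_4 + (1)²·V_4 = 15;  E_5 = 3
V_6 = 1·E_5 + (1)²·V_5 = 18;  E_6 = 3

18


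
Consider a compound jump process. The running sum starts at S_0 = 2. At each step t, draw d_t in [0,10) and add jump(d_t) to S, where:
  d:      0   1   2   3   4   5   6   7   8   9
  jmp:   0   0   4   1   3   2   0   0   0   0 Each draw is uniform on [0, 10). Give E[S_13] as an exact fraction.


15

Outcome values over d=0..9: [0, 0, 4, 1, 3, 2, 0, 0, 0, 0]
Σy = 10, Σy² = 30, M = 10
μ = 10/10 = 1,  σ² = 30/10 − (1)² = 2
E[S_13] = 2 + 13·(1) = 15


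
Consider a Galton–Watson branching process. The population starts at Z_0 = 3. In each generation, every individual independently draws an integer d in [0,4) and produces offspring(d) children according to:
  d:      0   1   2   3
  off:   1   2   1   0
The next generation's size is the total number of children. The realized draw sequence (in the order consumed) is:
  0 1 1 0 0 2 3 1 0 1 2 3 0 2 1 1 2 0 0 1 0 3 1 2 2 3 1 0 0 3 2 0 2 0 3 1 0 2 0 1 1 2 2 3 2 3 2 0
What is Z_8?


7

gen 0: Z_0=3, draws=[0, 1, 1], offspring=[1, 2, 2], Z_1=5
gen 1: Z_1=5, draws=[0, 0, 2, 3, 1], offspring=[1, 1, 1, 0, 2], Z_2=5
gen 2: Z_2=5, draws=[0, 1, 2, 3, 0], offspring=[1, 2, 1, 0, 1], Z_3=5
gen 3: Z_3=5, draws=[2, 1, 1, 2, 0], offspring=[1, 2, 2, 1, 1], Z_4=7
gen 4: Z_4=7, draws=[0, 1, 0, 3, 1, 2, 2], offspring=[1, 2, 1, 0, 2, 1, 1], Z_5=8
gen 5: Z_5=8, draws=[3, 1, 0, 0, 3, 2, 0, 2], offspring=[0, 2, 1, 1, 0, 1, 1, 1], Z_6=7
gen 6: Z_6=7, draws=[0, 3, 1, 0, 2, 0, 1], offspring=[1, 0, 2, 1, 1, 1, 2], Z_7=8
gen 7: Z_7=8, draws=[1, 2, 2, 3, 2, 3, 2, 0], offspring=[2, 1, 1, 0, 1, 0, 1, 1], Z_8=7


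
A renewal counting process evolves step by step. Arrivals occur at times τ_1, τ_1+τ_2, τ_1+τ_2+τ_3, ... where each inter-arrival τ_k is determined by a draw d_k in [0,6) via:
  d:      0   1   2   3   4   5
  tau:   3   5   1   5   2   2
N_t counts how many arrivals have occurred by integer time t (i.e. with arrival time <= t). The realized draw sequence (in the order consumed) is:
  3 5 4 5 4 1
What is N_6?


draw d_1=3: τ_1=5, arrival time A_1=5
draw d_2=5: τ_2=2, arrival time A_2=7
draw d_3=4: τ_3=2, arrival time A_3=9
draw d_4=5: τ_4=2, arrival time A_4=11
draw d_5=4: τ_5=2, arrival time A_5=13
draw d_6=1: τ_6=5, arrival time A_6=18
N_t over t=0..6: 0:0 1:0 2:0 3:0 4:0 5:1 6:1

1


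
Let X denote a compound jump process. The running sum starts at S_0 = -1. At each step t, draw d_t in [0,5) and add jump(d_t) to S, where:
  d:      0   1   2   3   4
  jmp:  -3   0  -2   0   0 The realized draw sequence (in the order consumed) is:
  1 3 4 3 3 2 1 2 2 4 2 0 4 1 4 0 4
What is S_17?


-15

t=0: S=-1, d=1, jump=0, S_1=-1
t=1: S=-1, d=3, jump=0, S_2=-1
t=2: S=-1, d=4, jump=0, S_3=-1
t=3: S=-1, d=3, jump=0, S_4=-1
t=4: S=-1, d=3, jump=0, S_5=-1
t=5: S=-1, d=2, jump=-2, S_6=-3
t=6: S=-3, d=1, jump=0, S_7=-3
t=7: S=-3, d=2, jump=-2, S_8=-5
t=8: S=-5, d=2, jump=-2, S_9=-7
t=9: S=-7, d=4, jump=0, S_10=-7
t=10: S=-7, d=2, jump=-2, S_11=-9
t=11: S=-9, d=0, jump=-3, S_12=-12
t=12: S=-12, d=4, jump=0, S_13=-12
t=13: S=-12, d=1, jump=0, S_14=-12
t=14: S=-12, d=4, jump=0, S_15=-12
t=15: S=-12, d=0, jump=-3, S_16=-15
t=16: S=-15, d=4, jump=0, S_17=-15


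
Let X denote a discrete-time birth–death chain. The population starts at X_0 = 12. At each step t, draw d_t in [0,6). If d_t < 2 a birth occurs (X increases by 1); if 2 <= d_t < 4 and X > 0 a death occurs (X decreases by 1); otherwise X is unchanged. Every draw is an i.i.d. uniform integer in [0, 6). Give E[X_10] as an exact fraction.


X can drop by at most 1 per step and X_0 = 12 > T = 10, so X_t >= 12 − t >= 2 > 0 for every t <= 10: the floor at 0 (the 'and X > 0' condition) never binds. Hence X_10 = X_0 + Σ_{t<10} Y_t with i.i.d. increments Y_t = y(d_t) ∈ {+1, −1, 0}.
Outcome values over d=0..5: [1, 1, -1, -1, 0, 0]
Σy = 0, Σy² = 4, M = 6
μ = 0/6 = 0,  σ² = 4/6 − (0)² = 2/3
E[X_10] = 12 + 10·(0) = 12

12


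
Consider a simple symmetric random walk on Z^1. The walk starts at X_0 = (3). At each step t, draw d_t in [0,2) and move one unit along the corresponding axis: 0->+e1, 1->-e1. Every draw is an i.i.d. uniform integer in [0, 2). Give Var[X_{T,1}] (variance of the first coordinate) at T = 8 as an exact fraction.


Outcome values over d=0..1: [1, -1]
Σy = 0, Σy² = 2, M = 2
μ = 0/2 = 0,  σ² = 2/2 − (0)² = 1
Independent increments: Var[X_8] = 8·σ² = 8·(1) = 8

8


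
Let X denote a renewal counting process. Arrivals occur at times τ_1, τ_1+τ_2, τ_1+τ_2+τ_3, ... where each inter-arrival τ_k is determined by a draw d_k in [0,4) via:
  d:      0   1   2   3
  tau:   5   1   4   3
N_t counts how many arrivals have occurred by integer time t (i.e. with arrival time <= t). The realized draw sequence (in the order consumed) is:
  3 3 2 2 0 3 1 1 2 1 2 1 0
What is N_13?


3

draw d_1=3: τ_1=3, arrival time A_1=3
draw d_2=3: τ_2=3, arrival time A_2=6
draw d_3=2: τ_3=4, arrival time A_3=10
draw d_4=2: τ_4=4, arrival time A_4=14
draw d_5=0: τ_5=5, arrival time A_5=19
draw d_6=3: τ_6=3, arrival time A_6=22
draw d_7=1: τ_7=1, arrival time A_7=23
draw d_8=1: τ_8=1, arrival time A_8=24
draw d_9=2: τ_9=4, arrival time A_9=28
draw d_10=1: τ_10=1, arrival time A_10=29
draw d_11=2: τ_11=4, arrival time A_11=33
draw d_12=1: τ_12=1, arrival time A_12=34
draw d_13=0: τ_13=5, arrival time A_13=39
N_t over t=0..13: 0:0 1:0 2:0 3:1 4:1 5:1 6:2 7:2 8:2 9:2 10:3 11:3 12:3 13:3


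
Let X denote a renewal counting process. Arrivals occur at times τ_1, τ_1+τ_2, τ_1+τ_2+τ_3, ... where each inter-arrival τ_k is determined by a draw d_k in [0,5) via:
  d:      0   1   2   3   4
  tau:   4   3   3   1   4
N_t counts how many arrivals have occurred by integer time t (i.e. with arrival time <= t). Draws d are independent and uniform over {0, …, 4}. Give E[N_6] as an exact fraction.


25606/15625

Inter-arrival values over d=0..4: [4, 3, 3, 1, 4]
Each d has probability 1/5, so the pmf of τ is: f(1) = 1/5, f(3) = 2/5, f(4) = 2/5
Renewal equation for m(n) = E[N_n]: condition on τ_1 = k (if k <= n, one arrival plus a fresh copy on the remaining n−k steps): m(n) = F(n) + Σ_{k<=n} f(k)·m(n−k), where F(n) = P(τ <= n) and m(0) = 0
m(1) = F(1) = 1/5
m(2) = F(2) + f(1)·m(1) = 1/5 + 1/5·1/5 = 6/25
m(3) = F(3) + f(1)·m(2) = 3/5 + 1/5·6/25 = 81/125
m(4) = F(4) + f(1)·m(3) + f(3)·m(1) = 1 + 1/5·81/125 + 2/5·1/5 = 756/625
m(5) = F(5) + f(1)·m(4) + f(3)·m(2) + f(4)·m(1) = 1 + 1/5·756/625 + 2/5·6/25 + 2/5·1/5 = 4431/3125
m(6) = F(6) + f(1)·m(5) + f(3)·m(3) + f(4)·m(2) = 1 + 1/5·4431/3125 + 2/5·81/125 + 2/5·6/25 = 25606/15625
E[N_6] = m(6) = 25606/15625


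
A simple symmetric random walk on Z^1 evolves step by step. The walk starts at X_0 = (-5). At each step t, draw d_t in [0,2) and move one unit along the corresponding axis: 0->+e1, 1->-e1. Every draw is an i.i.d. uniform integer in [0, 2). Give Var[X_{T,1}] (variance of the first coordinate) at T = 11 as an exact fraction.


Outcome values over d=0..1: [1, -1]
Σy = 0, Σy² = 2, M = 2
μ = 0/2 = 0,  σ² = 2/2 − (0)² = 1
Independent increments: Var[X_11] = 11·σ² = 11·(1) = 11

11


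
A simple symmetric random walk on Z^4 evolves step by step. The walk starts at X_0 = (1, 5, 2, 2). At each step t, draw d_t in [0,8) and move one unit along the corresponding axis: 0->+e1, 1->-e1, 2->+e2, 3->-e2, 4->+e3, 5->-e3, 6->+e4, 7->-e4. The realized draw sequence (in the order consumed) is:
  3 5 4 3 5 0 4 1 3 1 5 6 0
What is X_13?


(1, 2, 1, 3)

t=0: X=(1, 5, 2, 2), d=3 → -e2, X_1=(1, 4, 2, 2)
t=1: X=(1, 4, 2, 2), d=5 → -e3, X_2=(1, 4, 1, 2)
t=2: X=(1, 4, 1, 2), d=4 → +e3, X_3=(1, 4, 2, 2)
t=3: X=(1, 4, 2, 2), d=3 → -e2, X_4=(1, 3, 2, 2)
t=4: X=(1, 3, 2, 2), d=5 → -e3, X_5=(1, 3, 1, 2)
t=5: X=(1, 3, 1, 2), d=0 → +e1, X_6=(2, 3, 1, 2)
t=6: X=(2, 3, 1, 2), d=4 → +e3, X_7=(2, 3, 2, 2)
t=7: X=(2, 3, 2, 2), d=1 → -e1, X_8=(1, 3, 2, 2)
t=8: X=(1, 3, 2, 2), d=3 → -e2, X_9=(1, 2, 2, 2)
t=9: X=(1, 2, 2, 2), d=1 → -e1, X_10=(0, 2, 2, 2)
t=10: X=(0, 2, 2, 2), d=5 → -e3, X_11=(0, 2, 1, 2)
t=11: X=(0, 2, 1, 2), d=6 → +e4, X_12=(0, 2, 1, 3)
t=12: X=(0, 2, 1, 3), d=0 → +e1, X_13=(1, 2, 1, 3)


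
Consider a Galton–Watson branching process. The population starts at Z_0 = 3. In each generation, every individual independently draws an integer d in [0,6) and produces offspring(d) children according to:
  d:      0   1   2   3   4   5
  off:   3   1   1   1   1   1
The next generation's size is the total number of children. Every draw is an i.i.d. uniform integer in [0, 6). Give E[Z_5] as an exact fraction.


1024/81

Outcome values over d=0..5: [3, 1, 1, 1, 1, 1]
Σy = 8, Σy² = 14, M = 6
μ = 8/6 = 4/3,  σ² = 14/6 − (4/3)² = 5/9
E[Z_0] = 3
E[Z_1] = 4/3·E[Z_0] = 4
E[Z_2] = 4/3·E[Z_1] = 16/3
E[Z_3] = 4/3·E[Z_2] = 64/9
E[Z_4] = 4/3·E[Z_3] = 256/27
E[Z_5] = 4/3·E[Z_4] = 1024/81


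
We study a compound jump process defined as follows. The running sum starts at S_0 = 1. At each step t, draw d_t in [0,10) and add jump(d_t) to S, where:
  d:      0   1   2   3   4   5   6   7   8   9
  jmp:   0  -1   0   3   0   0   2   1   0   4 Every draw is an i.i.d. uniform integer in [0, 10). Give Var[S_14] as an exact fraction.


Outcome values over d=0..9: [0, -1, 0, 3, 0, 0, 2, 1, 0, 4]
Σy = 9, Σy² = 31, M = 10
μ = 9/10 = 9/10,  σ² = 31/10 − (9/10)² = 229/100
Independent increments: Var[S_14] = 14·σ² = 14·(229/100) = 1603/50

1603/50


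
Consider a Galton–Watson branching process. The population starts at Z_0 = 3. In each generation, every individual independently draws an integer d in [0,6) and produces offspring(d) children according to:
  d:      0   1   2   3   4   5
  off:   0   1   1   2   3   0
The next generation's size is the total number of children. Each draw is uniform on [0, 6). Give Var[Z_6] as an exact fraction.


Outcome values over d=0..5: [0, 1, 1, 2, 3, 0]
Σy = 7, Σy² = 15, M = 6
μ = 7/6 = 7/6,  σ² = 15/6 − (7/6)² = 41/36
V_0 = 0, E_0 = 3
V_1 = 41/36·E_0 + (7/6)²·V_0 = 41/12;  E_1 = 7/2
V_2 = 41/36·E_1 + (7/6)²·V_1 = 3731/432;  E_2 = 49/12
V_3 = 41/36·E_2 + (7/6)²·V_2 = 255143/15552;  E_3 = 343/72
V_4 = 41/36·E_3 + (7/6)²·V_3 = 15539615/559872;  E_4 = 2401/432
V_5 = 41/36·E_4 + (7/6)²·V_4 = 889020671/20155392;  E_5 = 16807/2592
V_6 = 41/36·E_5 + (7/6)²·V_5 = 48920353391/725594112;  E_6 = 117649/15552

48920353391/725594112


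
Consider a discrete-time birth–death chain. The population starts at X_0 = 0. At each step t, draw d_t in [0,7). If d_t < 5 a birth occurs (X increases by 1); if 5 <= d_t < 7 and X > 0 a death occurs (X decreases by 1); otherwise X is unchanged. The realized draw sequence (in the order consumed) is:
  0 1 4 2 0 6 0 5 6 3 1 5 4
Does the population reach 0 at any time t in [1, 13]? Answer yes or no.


no

t=0: X=0, d=0 → birth, X_1=1
t=1: X=1, d=1 → birth, X_2=2
t=2: X=2, d=4 → birth, X_3=3
t=3: X=3, d=2 → birth, X_4=4
t=4: X=4, d=0 → birth, X_5=5
t=5: X=5, d=6 → death, X_6=4
t=6: X=4, d=0 → birth, X_7=5
t=7: X=5, d=5 → death, X_8=4
t=8: X=4, d=6 → death, X_9=3
t=9: X=3, d=3 → birth, X_10=4
t=10: X=4, d=1 → birth, X_11=5
t=11: X=5, d=5 → death, X_12=4
t=12: X=4, d=4 → birth, X_13=5


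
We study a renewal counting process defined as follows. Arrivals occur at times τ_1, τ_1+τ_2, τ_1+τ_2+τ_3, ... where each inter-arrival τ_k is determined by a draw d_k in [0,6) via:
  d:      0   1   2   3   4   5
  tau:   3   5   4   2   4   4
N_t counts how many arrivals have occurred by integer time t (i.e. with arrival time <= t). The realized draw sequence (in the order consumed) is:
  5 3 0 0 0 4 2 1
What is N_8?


draw d_1=5: τ_1=4, arrival time A_1=4
draw d_2=3: τ_2=2, arrival time A_2=6
draw d_3=0: τ_3=3, arrival time A_3=9
draw d_4=0: τ_4=3, arrival time A_4=12
draw d_5=0: τ_5=3, arrival time A_5=15
draw d_6=4: τ_6=4, arrival time A_6=19
draw d_7=2: τ_7=4, arrival time A_7=23
draw d_8=1: τ_8=5, arrival time A_8=28
N_t over t=0..8: 0:0 1:0 2:0 3:0 4:1 5:1 6:2 7:2 8:2

2


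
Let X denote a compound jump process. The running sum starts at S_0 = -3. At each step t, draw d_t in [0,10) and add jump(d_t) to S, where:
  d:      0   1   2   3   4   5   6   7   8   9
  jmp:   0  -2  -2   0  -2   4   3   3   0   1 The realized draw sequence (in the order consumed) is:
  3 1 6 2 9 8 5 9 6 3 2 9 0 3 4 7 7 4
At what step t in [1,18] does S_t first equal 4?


t=0: S=-3, d=3, jump=0, S_1=-3
t=1: S=-3, d=1, jump=-2, S_2=-5
t=2: S=-5, d=6, jump=3, S_3=-2
t=3: S=-2, d=2, jump=-2, S_4=-4
t=4: S=-4, d=9, jump=1, S_5=-3
t=5: S=-3, d=8, jump=0, S_6=-3
t=6: S=-3, d=5, jump=4, S_7=1
t=7: S=1, d=9, jump=1, S_8=2
t=8: S=2, d=6, jump=3, S_9=5
t=9: S=5, d=3, jump=0, S_10=5
t=10: S=5, d=2, jump=-2, S_11=3
t=11: S=3, d=9, jump=1, S_12=4
t=12: S=4, d=0, jump=0, S_13=4
t=13: S=4, d=3, jump=0, S_14=4
t=14: S=4, d=4, jump=-2, S_15=2
t=15: S=2, d=7, jump=3, S_16=5
t=16: S=5, d=7, jump=3, S_17=8
t=17: S=8, d=4, jump=-2, S_18=6

12


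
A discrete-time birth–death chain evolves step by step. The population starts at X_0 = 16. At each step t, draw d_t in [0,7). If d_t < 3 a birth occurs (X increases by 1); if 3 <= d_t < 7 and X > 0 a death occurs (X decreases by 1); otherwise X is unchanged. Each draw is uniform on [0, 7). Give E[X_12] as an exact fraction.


X can drop by at most 1 per step and X_0 = 16 > T = 12, so X_t >= 16 − t >= 4 > 0 for every t <= 12: the floor at 0 (the 'and X > 0' condition) never binds. Hence X_12 = X_0 + Σ_{t<12} Y_t with i.i.d. increments Y_t = y(d_t) ∈ {+1, −1, 0}.
Outcome values over d=0..6: [1, 1, 1, -1, -1, -1, -1]
Σy = -1, Σy² = 7, M = 7
μ = -1/7 = -1/7,  σ² = 7/7 − (-1/7)² = 48/49
E[X_12] = 16 + 12·(-1/7) = 100/7

100/7


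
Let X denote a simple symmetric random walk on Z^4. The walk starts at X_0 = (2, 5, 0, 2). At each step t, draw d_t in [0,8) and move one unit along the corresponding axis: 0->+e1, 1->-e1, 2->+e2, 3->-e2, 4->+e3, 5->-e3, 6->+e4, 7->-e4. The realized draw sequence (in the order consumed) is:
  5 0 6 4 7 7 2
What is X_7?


(3, 6, 0, 1)

t=0: X=(2, 5, 0, 2), d=5 → -e3, X_1=(2, 5, -1, 2)
t=1: X=(2, 5, -1, 2), d=0 → +e1, X_2=(3, 5, -1, 2)
t=2: X=(3, 5, -1, 2), d=6 → +e4, X_3=(3, 5, -1, 3)
t=3: X=(3, 5, -1, 3), d=4 → +e3, X_4=(3, 5, 0, 3)
t=4: X=(3, 5, 0, 3), d=7 → -e4, X_5=(3, 5, 0, 2)
t=5: X=(3, 5, 0, 2), d=7 → -e4, X_6=(3, 5, 0, 1)
t=6: X=(3, 5, 0, 1), d=2 → +e2, X_7=(3, 6, 0, 1)


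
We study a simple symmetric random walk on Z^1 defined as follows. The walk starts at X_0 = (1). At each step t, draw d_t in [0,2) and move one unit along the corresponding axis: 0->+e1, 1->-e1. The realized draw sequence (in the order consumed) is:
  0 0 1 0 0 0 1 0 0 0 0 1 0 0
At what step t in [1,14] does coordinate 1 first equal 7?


t=0: X=(1), d=0 → +e1, X_1=(2)
t=1: X=(2), d=0 → +e1, X_2=(3)
t=2: X=(3), d=1 → -e1, X_3=(2)
t=3: X=(2), d=0 → +e1, X_4=(3)
t=4: X=(3), d=0 → +e1, X_5=(4)
t=5: X=(4), d=0 → +e1, X_6=(5)
t=6: X=(5), d=1 → -e1, X_7=(4)
t=7: X=(4), d=0 → +e1, X_8=(5)
t=8: X=(5), d=0 → +e1, X_9=(6)
t=9: X=(6), d=0 → +e1, X_10=(7)
t=10: X=(7), d=0 → +e1, X_11=(8)
t=11: X=(8), d=1 → -e1, X_12=(7)
t=12: X=(7), d=0 → +e1, X_13=(8)
t=13: X=(8), d=0 → +e1, X_14=(9)

10


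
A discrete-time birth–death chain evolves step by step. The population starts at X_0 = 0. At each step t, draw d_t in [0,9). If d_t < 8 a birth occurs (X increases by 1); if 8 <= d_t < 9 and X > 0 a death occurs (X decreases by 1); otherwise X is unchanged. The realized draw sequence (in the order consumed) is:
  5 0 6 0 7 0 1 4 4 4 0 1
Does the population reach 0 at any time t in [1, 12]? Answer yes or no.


t=0: X=0, d=5 → birth, X_1=1
t=1: X=1, d=0 → birth, X_2=2
t=2: X=2, d=6 → birth, X_3=3
t=3: X=3, d=0 → birth, X_4=4
t=4: X=4, d=7 → birth, X_5=5
t=5: X=5, d=0 → birth, X_6=6
t=6: X=6, d=1 → birth, X_7=7
t=7: X=7, d=4 → birth, X_8=8
t=8: X=8, d=4 → birth, X_9=9
t=9: X=9, d=4 → birth, X_10=10
t=10: X=10, d=0 → birth, X_11=11
t=11: X=11, d=1 → birth, X_12=12

no


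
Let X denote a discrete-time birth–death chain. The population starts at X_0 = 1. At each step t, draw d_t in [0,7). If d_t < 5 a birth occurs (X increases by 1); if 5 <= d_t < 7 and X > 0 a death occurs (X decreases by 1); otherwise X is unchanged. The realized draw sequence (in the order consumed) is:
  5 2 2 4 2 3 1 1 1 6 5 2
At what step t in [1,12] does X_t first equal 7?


8

t=0: X=1, d=5 → death, X_1=0
t=1: X=0, d=2 → birth, X_2=1
t=2: X=1, d=2 → birth, X_3=2
t=3: X=2, d=4 → birth, X_4=3
t=4: X=3, d=2 → birth, X_5=4
t=5: X=4, d=3 → birth, X_6=5
t=6: X=5, d=1 → birth, X_7=6
t=7: X=6, d=1 → birth, X_8=7
t=8: X=7, d=1 → birth, X_9=8
t=9: X=8, d=6 → death, X_10=7
t=10: X=7, d=5 → death, X_11=6
t=11: X=6, d=2 → birth, X_12=7


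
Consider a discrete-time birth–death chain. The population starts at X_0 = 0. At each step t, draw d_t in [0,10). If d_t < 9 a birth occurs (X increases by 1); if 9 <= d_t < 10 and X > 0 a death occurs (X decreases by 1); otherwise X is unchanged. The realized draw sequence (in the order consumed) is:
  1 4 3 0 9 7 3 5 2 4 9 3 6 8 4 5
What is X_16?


t=0: X=0, d=1 → birth, X_1=1
t=1: X=1, d=4 → birth, X_2=2
t=2: X=2, d=3 → birth, X_3=3
t=3: X=3, d=0 → birth, X_4=4
t=4: X=4, d=9 → death, X_5=3
t=5: X=3, d=7 → birth, X_6=4
t=6: X=4, d=3 → birth, X_7=5
t=7: X=5, d=5 → birth, X_8=6
t=8: X=6, d=2 → birth, X_9=7
t=9: X=7, d=4 → birth, X_10=8
t=10: X=8, d=9 → death, X_11=7
t=11: X=7, d=3 → birth, X_12=8
t=12: X=8, d=6 → birth, X_13=9
t=13: X=9, d=8 → birth, X_14=10
t=14: X=10, d=4 → birth, X_15=11
t=15: X=11, d=5 → birth, X_16=12

12


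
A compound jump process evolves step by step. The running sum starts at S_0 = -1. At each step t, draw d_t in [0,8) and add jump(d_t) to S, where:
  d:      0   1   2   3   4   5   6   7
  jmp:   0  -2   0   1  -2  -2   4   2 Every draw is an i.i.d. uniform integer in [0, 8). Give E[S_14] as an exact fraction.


3/4

Outcome values over d=0..7: [0, -2, 0, 1, -2, -2, 4, 2]
Σy = 1, Σy² = 33, M = 8
μ = 1/8 = 1/8,  σ² = 33/8 − (1/8)² = 263/64
E[S_14] = -1 + 14·(1/8) = 3/4


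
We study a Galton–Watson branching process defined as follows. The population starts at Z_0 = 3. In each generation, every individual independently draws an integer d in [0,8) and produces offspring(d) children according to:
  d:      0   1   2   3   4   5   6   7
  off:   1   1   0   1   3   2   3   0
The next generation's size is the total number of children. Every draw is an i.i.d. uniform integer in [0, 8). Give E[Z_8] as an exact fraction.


643076643/16777216

Outcome values over d=0..7: [1, 1, 0, 1, 3, 2, 3, 0]
Σy = 11, Σy² = 25, M = 8
μ = 11/8 = 11/8,  σ² = 25/8 − (11/8)² = 79/64
E[Z_0] = 3
E[Z_1] = 11/8·E[Z_0] = 33/8
E[Z_2] = 11/8·E[Z_1] = 363/64
E[Z_3] = 11/8·E[Z_2] = 3993/512
E[Z_4] = 11/8·E[Z_3] = 43923/4096
E[Z_5] = 11/8·E[Z_4] = 483153/32768
E[Z_6] = 11/8·E[Z_5] = 5314683/262144
E[Z_7] = 11/8·E[Z_6] = 58461513/2097152
E[Z_8] = 11/8·E[Z_7] = 643076643/16777216
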